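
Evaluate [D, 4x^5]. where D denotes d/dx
20 x^{4}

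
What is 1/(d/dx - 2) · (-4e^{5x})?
- \frac{4 e^{5 x}}{3}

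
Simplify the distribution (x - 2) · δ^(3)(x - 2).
-3\delta^{(2)}(x - 2)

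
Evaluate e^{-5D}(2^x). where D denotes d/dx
2^{x - 5}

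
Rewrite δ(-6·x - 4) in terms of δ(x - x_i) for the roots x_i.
\frac{\delta(x + 2/3)}{6}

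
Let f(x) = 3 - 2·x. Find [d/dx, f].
-2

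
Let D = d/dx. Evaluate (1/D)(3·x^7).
\frac{3 x^{8}}{8}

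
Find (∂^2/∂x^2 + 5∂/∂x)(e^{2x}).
14 e^{2 x}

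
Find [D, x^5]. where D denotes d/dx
5 x^{4}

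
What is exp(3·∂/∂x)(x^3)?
x^{3} + 9 x^{2} + 27 x + 27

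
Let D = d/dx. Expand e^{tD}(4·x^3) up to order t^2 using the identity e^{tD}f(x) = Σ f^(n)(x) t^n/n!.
4 x \left(3 t^{2} + 3 t x + x^{2}\right)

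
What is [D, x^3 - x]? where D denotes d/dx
3 x^{2} - 1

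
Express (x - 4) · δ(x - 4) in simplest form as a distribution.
0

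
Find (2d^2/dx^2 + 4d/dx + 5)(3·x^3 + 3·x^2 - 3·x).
3 x \left(5 x^{2} + 17 x + 15\right)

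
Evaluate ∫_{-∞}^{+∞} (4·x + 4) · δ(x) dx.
4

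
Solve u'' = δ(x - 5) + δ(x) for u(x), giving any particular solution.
\frac{|x - 5|}{2} + \frac{|x|}{2}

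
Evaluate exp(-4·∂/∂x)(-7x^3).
- 7 x^{3} + 84 x^{2} - 336 x + 448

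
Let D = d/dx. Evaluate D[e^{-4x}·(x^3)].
x^{2} \left(3 - 4 x\right) e^{- 4 x}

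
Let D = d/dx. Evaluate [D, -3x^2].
- 6 x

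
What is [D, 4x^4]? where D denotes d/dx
16 x^{3}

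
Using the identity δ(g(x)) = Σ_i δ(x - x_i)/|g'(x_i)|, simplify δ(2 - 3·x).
\frac{\delta(x - 2/3)}{3}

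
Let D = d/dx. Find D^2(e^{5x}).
25 e^{5 x}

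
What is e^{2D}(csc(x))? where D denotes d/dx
\csc{\left(x + 2 \right)}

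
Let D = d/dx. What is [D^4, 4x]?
16D^{3}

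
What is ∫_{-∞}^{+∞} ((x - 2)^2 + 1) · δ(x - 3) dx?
2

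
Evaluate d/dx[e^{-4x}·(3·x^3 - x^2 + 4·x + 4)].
\left(- 12 x^{3} + 13 x^{2} - 18 x - 12\right) e^{- 4 x}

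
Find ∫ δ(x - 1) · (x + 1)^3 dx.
8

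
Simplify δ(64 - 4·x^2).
\frac{\delta(x - 4) + \delta(x + 4)}{32}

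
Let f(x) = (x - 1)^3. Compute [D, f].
3 \left(x - 1\right)^{2}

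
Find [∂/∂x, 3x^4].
12 x^{3}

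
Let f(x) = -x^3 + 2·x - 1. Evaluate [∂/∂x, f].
2 - 3 x^{2}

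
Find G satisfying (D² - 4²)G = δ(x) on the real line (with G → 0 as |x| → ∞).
-\frac{e^{-4|x|}}{8}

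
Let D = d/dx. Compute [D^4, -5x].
-20D^{3}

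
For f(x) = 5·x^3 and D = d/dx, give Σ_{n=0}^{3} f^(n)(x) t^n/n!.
5 t^{3} + 15 t^{2} x + 15 t x^{2} + 5 x^{3}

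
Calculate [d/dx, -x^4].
- 4 x^{3}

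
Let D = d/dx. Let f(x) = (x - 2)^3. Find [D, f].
3 \left(x - 2\right)^{2}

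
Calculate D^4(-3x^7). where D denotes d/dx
- 2520 x^{3}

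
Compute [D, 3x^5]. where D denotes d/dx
15 x^{4}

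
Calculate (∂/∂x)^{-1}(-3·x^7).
- \frac{3 x^{8}}{8}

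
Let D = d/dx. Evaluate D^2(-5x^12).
- 660 x^{10}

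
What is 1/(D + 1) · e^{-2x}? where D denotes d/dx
- e^{- 2 x}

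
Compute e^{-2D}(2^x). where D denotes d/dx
2^{x - 2}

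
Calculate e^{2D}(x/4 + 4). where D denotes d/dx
\frac{x}{4} + \frac{9}{2}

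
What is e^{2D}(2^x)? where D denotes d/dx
2^{x + 2}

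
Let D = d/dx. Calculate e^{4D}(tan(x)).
\tan{\left(x + 4 \right)}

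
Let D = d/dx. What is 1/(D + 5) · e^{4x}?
\frac{e^{4 x}}{9}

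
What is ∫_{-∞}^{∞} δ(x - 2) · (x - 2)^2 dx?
0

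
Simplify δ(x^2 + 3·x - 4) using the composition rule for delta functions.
\frac{\delta(x + 4) + \delta(x - 1)}{5}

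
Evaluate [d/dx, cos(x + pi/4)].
- \sin{\left(x + \frac{\pi}{4} \right)}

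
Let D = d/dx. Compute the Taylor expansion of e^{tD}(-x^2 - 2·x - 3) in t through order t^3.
- t^{2} - 2 t \left(x + 1\right) - x^{2} - 2 x - 3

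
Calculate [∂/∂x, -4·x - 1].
-4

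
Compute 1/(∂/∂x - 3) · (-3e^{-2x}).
\frac{3 e^{- 2 x}}{5}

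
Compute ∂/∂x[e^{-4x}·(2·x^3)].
x^{2} \left(6 - 8 x\right) e^{- 4 x}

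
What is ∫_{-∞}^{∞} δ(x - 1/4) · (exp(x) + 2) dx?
e^{\frac{1}{4}} + 2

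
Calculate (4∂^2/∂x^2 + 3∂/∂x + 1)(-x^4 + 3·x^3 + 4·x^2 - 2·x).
- x^{4} - 9 x^{3} - 17 x^{2} + 94 x + 26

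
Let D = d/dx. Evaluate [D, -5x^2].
- 10 x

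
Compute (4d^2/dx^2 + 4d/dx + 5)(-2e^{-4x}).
- 106 e^{- 4 x}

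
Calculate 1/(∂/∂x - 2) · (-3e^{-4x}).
\frac{e^{- 4 x}}{2}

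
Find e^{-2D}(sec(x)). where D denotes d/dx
\sec{\left(x - 2 \right)}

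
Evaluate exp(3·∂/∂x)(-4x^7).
- 4 x^{7} - 84 x^{6} - 756 x^{5} - 3780 x^{4} - 11340 x^{3} - 20412 x^{2} - 20412 x - 8748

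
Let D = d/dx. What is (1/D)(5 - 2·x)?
- x^{2} + 5 x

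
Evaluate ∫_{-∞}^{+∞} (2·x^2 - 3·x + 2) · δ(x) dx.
2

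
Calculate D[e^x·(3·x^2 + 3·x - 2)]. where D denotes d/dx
\left(3 x^{2} + 9 x + 1\right) e^{x}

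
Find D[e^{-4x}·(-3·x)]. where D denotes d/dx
3 \left(4 x - 1\right) e^{- 4 x}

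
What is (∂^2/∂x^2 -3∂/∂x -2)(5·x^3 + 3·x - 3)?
- 10 x^{3} - 45 x^{2} + 24 x - 3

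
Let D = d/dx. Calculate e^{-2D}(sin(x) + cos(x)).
\sqrt{2} \cos{\left(- x + \frac{\pi}{4} + 2 \right)}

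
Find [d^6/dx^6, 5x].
30\frac{d^{5}}{dx^{5}}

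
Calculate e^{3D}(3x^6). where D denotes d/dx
3 x^{6} + 54 x^{5} + 405 x^{4} + 1620 x^{3} + 3645 x^{2} + 4374 x + 2187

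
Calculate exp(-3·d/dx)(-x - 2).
1 - x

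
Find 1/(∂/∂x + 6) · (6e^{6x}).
\frac{e^{6 x}}{2}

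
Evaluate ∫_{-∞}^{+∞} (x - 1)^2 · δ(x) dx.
1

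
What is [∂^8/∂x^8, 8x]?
64\frac{d^{7}}{dx^{7}}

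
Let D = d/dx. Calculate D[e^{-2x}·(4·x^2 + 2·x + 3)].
4 \left(- 2 x^{2} + x - 1\right) e^{- 2 x}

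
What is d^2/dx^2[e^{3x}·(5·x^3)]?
15 x \left(3 x^{2} + 6 x + 2\right) e^{3 x}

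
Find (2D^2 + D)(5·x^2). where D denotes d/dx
10 x + 20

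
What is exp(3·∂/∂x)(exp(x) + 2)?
e^{x + 3} + 2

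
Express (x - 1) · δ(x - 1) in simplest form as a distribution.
0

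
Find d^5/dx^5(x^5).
120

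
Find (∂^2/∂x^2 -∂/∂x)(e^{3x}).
6 e^{3 x}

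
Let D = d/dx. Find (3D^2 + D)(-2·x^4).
8 x^{2} \left(- x - 9\right)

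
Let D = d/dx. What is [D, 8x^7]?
56 x^{6}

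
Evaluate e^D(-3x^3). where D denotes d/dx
- 3 x^{3} - 9 x^{2} - 9 x - 3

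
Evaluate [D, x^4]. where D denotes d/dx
4 x^{3}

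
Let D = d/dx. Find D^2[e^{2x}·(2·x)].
8 \left(x + 1\right) e^{2 x}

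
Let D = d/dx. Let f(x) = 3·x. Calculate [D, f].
3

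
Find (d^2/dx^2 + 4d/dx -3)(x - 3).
13 - 3 x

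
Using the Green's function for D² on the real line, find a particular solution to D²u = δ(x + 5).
\frac{|x + 5|}{2}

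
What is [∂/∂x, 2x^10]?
20 x^{9}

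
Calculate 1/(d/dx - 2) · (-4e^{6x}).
- e^{6 x}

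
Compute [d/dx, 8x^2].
16 x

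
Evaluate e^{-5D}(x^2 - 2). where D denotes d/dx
x^{2} - 10 x + 23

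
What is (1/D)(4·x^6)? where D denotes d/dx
\frac{4 x^{7}}{7}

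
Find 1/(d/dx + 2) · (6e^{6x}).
\frac{3 e^{6 x}}{4}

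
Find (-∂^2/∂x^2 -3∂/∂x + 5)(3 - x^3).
- 5 x^{3} + 9 x^{2} + 6 x + 15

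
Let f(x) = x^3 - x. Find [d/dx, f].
3 x^{2} - 1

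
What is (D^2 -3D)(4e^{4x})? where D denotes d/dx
16 e^{4 x}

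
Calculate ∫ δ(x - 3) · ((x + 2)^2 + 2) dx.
27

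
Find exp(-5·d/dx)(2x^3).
2 x^{3} - 30 x^{2} + 150 x - 250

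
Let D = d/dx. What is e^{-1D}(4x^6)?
4 x^{6} - 24 x^{5} + 60 x^{4} - 80 x^{3} + 60 x^{2} - 24 x + 4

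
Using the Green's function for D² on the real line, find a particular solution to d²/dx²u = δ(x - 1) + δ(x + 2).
\frac{|x - 1|}{2} + \frac{|x + 2|}{2}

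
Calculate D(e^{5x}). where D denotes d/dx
5 e^{5 x}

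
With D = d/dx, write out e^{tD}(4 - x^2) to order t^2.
- t^{2} - 2 t x - x^{2} + 4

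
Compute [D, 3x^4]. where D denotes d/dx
12 x^{3}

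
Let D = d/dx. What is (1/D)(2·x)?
x^{2}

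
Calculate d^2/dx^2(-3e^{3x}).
- 27 e^{3 x}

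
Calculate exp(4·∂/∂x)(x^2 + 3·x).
x^{2} + 11 x + 28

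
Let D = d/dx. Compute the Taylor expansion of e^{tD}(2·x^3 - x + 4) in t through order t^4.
2 t^{3} + 6 t^{2} x + t \left(6 x^{2} - 1\right) + 2 x^{3} - x + 4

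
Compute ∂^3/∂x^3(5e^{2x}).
40 e^{2 x}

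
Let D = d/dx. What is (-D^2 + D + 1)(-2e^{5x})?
38 e^{5 x}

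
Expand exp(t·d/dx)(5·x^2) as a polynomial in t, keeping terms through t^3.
5 t^{2} + 10 t x + 5 x^{2}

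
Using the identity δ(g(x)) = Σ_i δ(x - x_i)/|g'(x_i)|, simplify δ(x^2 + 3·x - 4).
\frac{\delta(x + 4) + \delta(x - 1)}{5}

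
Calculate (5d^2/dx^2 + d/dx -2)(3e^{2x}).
60 e^{2 x}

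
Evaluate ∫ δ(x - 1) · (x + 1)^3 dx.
8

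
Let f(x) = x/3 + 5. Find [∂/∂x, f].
\frac{1}{3}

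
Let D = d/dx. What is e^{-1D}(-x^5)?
- x^{5} + 5 x^{4} - 10 x^{3} + 10 x^{2} - 5 x + 1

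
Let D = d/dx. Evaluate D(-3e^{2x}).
- 6 e^{2 x}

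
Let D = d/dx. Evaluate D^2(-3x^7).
- 126 x^{5}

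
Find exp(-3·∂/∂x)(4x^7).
4 x^{7} - 84 x^{6} + 756 x^{5} - 3780 x^{4} + 11340 x^{3} - 20412 x^{2} + 20412 x - 8748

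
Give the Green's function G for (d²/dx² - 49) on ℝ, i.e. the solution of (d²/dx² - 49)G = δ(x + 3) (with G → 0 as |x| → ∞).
-\frac{e^{-7|x + 3|}}{14}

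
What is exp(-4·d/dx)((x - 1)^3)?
x^{3} - 15 x^{2} + 75 x - 125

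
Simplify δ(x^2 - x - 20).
\frac{\delta(x + 4) + \delta(x - 5)}{9}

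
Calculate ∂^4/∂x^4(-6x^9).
- 18144 x^{5}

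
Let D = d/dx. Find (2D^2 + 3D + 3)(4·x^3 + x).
12 x^{3} + 36 x^{2} + 51 x + 3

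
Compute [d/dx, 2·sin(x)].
2 \cos{\left(x \right)}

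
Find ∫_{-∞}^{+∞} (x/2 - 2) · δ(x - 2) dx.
-1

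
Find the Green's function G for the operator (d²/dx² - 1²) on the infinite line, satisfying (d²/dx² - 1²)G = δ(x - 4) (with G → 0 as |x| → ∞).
-\frac{e^{-|x - 4|}}{2}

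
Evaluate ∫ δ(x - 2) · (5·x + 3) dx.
13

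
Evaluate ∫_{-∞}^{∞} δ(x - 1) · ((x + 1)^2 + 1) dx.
5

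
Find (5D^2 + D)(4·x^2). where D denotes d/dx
8 x + 40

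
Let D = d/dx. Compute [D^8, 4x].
32D^{7}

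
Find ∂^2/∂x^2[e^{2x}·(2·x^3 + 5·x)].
\left(8 x^{3} + 24 x^{2} + 32 x + 20\right) e^{2 x}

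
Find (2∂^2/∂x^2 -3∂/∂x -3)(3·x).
- 9 x - 9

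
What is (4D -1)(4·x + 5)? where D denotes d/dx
11 - 4 x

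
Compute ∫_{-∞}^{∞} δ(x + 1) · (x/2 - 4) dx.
- \frac{9}{2}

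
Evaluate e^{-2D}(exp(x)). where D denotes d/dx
e^{x - 2}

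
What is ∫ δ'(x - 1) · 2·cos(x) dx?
2 \sin{\left(1 \right)}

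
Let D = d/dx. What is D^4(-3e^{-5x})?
- 1875 e^{- 5 x}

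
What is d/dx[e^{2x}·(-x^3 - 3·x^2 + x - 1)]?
\left(- 2 x^{3} - 9 x^{2} - 4 x - 1\right) e^{2 x}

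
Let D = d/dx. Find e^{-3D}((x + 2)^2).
x^{2} - 2 x + 1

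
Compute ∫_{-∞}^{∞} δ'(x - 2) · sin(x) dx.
- \cos{\left(2 \right)}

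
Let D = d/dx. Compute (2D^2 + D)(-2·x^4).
8 x^{2} \left(- x - 6\right)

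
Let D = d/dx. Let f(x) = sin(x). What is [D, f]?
\cos{\left(x \right)}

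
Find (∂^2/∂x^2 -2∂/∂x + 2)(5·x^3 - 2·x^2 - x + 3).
10 x^{3} - 34 x^{2} + 36 x + 4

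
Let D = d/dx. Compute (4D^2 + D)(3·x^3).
9 x \left(x + 8\right)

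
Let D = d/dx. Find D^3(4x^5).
240 x^{2}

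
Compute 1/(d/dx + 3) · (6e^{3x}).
e^{3 x}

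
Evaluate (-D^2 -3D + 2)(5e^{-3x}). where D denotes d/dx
10 e^{- 3 x}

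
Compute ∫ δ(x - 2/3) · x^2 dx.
\frac{4}{9}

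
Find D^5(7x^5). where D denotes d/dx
840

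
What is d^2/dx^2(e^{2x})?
4 e^{2 x}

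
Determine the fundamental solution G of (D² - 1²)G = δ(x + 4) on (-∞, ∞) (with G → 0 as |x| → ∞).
-\frac{e^{-|x + 4|}}{2}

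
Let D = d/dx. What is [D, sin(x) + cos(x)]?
- \sin{\left(x \right)} + \cos{\left(x \right)}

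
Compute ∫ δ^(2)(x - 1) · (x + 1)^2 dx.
2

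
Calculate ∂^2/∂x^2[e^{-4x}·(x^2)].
2 \left(8 x^{2} - 8 x + 1\right) e^{- 4 x}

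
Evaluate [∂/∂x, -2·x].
-2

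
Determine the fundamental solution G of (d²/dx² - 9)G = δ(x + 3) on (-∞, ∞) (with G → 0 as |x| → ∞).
-\frac{e^{-3|x + 3|}}{6}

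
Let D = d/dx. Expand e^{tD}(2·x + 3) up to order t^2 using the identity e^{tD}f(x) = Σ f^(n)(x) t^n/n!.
2 t + 2 x + 3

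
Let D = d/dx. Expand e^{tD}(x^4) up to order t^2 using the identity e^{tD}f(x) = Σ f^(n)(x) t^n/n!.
x^{2} \left(6 t^{2} + 4 t x + x^{2}\right)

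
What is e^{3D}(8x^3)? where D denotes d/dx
8 x^{3} + 72 x^{2} + 216 x + 216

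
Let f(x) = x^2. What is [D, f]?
2 x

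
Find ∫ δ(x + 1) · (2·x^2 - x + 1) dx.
4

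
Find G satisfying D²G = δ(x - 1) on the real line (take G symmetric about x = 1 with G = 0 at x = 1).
\frac{|x - 1|}{2}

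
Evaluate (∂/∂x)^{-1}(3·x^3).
\frac{3 x^{4}}{4}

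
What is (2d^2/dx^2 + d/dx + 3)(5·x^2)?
15 x^{2} + 10 x + 20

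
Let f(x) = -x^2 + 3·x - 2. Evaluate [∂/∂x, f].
3 - 2 x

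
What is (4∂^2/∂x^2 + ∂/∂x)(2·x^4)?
8 x^{2} \left(x + 12\right)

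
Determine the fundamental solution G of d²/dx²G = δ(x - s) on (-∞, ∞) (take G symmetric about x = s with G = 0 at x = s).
\frac{|x - s|}{2}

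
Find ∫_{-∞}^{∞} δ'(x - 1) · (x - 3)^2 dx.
4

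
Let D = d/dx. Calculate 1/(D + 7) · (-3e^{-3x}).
- \frac{3 e^{- 3 x}}{4}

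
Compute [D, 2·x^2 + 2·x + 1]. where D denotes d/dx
4 x + 2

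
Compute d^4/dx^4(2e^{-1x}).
2 e^{- x}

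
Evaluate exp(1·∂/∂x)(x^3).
x^{3} + 3 x^{2} + 3 x + 1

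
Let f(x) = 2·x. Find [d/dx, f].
2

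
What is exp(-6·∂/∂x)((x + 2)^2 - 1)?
x^{2} - 8 x + 15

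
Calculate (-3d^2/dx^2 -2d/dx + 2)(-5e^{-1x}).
- 5 e^{- x}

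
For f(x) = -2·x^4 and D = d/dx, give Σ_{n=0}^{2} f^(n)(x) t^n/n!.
2 x^{2} \left(- 6 t^{2} - 4 t x - x^{2}\right)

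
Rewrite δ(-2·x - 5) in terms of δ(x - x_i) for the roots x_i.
\frac{\delta(x + 5/2)}{2}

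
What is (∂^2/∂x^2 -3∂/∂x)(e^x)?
- 2 e^{x}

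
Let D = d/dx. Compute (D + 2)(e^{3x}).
5 e^{3 x}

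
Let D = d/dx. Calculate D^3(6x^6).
720 x^{3}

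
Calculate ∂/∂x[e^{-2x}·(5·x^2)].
10 x \left(1 - x\right) e^{- 2 x}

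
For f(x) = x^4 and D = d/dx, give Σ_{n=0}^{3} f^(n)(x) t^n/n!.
x \left(4 t^{3} + 6 t^{2} x + 4 t x^{2} + x^{3}\right)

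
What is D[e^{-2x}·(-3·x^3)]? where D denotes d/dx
x^{2} \left(6 x - 9\right) e^{- 2 x}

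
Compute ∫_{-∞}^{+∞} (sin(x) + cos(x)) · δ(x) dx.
1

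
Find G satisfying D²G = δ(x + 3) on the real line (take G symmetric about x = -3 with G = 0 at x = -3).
\frac{|x + 3|}{2}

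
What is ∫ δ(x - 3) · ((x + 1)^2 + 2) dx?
18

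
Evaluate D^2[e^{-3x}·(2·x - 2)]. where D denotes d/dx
6 \left(3 x - 5\right) e^{- 3 x}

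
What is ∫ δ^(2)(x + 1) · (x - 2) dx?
0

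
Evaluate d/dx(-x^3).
- 3 x^{2}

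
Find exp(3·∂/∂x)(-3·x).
- 3 x - 9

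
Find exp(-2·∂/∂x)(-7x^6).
- 7 x^{6} + 84 x^{5} - 420 x^{4} + 1120 x^{3} - 1680 x^{2} + 1344 x - 448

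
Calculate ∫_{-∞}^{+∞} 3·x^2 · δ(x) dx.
0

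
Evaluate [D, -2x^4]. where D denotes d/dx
- 8 x^{3}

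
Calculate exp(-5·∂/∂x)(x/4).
\frac{x}{4} - \frac{5}{4}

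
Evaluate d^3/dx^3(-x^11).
- 990 x^{8}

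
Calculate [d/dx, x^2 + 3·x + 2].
2 x + 3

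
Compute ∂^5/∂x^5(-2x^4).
0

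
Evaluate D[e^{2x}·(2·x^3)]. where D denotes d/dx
x^{2} \left(4 x + 6\right) e^{2 x}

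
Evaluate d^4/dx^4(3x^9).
9072 x^{5}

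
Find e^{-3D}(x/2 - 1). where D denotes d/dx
\frac{x}{2} - \frac{5}{2}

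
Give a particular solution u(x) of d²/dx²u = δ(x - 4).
\frac{|x - 4|}{2}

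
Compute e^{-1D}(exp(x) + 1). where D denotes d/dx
e^{x - 1} + 1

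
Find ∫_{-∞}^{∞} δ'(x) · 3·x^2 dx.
0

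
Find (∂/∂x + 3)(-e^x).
- 4 e^{x}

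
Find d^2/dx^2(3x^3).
18 x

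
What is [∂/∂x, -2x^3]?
- 6 x^{2}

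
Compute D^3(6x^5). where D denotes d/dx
360 x^{2}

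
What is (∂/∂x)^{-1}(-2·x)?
- x^{2}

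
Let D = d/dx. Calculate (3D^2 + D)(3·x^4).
12 x^{2} \left(x + 9\right)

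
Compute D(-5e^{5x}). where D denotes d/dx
- 25 e^{5 x}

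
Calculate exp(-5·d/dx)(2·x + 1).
2 x - 9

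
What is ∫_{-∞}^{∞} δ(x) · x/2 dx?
0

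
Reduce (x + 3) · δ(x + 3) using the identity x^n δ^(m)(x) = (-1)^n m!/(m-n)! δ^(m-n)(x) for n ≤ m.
0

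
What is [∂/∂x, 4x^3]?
12 x^{2}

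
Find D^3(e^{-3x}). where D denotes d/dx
- 27 e^{- 3 x}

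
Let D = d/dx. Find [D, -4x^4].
- 16 x^{3}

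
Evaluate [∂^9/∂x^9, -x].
-9\frac{d^{8}}{dx^{8}}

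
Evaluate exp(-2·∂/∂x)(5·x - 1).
5 x - 11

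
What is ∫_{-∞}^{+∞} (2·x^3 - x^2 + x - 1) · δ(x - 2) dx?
13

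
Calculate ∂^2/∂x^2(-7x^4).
- 84 x^{2}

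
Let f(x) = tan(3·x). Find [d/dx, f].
\frac{3}{\cos^{2}{\left(3 x \right)}}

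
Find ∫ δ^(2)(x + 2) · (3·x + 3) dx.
0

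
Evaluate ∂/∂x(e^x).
e^{x}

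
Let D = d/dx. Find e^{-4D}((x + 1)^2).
x^{2} - 6 x + 9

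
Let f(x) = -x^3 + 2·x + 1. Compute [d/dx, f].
2 - 3 x^{2}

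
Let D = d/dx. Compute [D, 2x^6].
12 x^{5}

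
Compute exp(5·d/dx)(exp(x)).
e^{x + 5}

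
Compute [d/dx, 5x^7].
35 x^{6}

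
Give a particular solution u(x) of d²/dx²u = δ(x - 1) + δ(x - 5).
\frac{|x - 1|}{2} + \frac{|x - 5|}{2}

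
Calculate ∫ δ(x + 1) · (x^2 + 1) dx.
2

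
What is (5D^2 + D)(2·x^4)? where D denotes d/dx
8 x^{2} \left(x + 15\right)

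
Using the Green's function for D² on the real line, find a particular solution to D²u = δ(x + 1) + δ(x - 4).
\frac{|x + 1|}{2} + \frac{|x - 4|}{2}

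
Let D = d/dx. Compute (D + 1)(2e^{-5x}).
- 8 e^{- 5 x}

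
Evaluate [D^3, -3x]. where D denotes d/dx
-9D^{2}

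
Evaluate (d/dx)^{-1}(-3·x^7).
- \frac{3 x^{8}}{8}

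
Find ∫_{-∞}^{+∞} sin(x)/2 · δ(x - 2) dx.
\frac{\sin{\left(2 \right)}}{2}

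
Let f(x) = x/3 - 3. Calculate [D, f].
\frac{1}{3}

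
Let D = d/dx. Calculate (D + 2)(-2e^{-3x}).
2 e^{- 3 x}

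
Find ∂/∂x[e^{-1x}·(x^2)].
x \left(2 - x\right) e^{- x}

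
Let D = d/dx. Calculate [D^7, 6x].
42D^{6}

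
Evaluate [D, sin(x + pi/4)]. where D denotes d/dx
\cos{\left(x + \frac{\pi}{4} \right)}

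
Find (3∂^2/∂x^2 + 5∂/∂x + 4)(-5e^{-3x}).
- 80 e^{- 3 x}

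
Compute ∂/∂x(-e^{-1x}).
e^{- x}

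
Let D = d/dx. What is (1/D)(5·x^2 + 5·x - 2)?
\frac{5 x^{3}}{3} + \frac{5 x^{2}}{2} - 2 x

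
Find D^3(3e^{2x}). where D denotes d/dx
24 e^{2 x}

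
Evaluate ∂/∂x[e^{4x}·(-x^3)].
x^{2} \left(- 4 x - 3\right) e^{4 x}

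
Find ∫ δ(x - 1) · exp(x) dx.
e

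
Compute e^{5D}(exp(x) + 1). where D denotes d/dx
e^{x + 5} + 1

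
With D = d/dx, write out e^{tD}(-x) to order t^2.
- t - x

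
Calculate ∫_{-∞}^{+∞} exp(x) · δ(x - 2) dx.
e^{2}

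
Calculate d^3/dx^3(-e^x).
- e^{x}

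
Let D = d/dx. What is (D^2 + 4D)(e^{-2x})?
- 4 e^{- 2 x}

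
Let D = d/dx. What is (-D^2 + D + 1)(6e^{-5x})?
- 174 e^{- 5 x}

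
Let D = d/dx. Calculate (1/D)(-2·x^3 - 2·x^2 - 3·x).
- \frac{x^{4}}{2} - \frac{2 x^{3}}{3} - \frac{3 x^{2}}{2}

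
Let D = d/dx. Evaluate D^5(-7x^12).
- 665280 x^{7}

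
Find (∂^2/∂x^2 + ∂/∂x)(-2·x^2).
- 4 x - 4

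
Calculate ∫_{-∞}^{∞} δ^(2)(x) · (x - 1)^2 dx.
2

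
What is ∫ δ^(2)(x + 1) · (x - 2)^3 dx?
-18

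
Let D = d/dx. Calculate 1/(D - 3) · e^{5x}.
\frac{e^{5 x}}{2}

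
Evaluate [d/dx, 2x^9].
18 x^{8}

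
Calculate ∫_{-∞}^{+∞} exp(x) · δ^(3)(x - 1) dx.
- e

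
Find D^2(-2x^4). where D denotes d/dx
- 24 x^{2}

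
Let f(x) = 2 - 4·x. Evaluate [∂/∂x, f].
-4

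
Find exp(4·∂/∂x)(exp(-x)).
e^{- x - 4}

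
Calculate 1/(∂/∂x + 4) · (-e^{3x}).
- \frac{e^{3 x}}{7}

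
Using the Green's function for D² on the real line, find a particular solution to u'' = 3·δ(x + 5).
\frac{3|x + 5|}{2}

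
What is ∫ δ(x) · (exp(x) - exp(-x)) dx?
0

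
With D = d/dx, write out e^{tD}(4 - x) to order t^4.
- t - x + 4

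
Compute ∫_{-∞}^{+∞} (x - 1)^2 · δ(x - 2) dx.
1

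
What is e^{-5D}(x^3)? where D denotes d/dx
x^{3} - 15 x^{2} + 75 x - 125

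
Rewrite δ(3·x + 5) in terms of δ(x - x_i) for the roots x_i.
\frac{\delta(x + 5/3)}{3}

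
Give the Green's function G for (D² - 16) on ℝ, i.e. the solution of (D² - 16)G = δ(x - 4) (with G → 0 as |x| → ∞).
-\frac{e^{-4|x - 4|}}{8}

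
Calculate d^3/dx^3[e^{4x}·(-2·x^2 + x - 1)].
\left(- 128 x^{2} - 128 x - 64\right) e^{4 x}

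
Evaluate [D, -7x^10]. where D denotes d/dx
- 70 x^{9}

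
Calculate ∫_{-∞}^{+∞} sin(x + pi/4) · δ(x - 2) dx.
\sin{\left(\frac{\pi}{4} + 2 \right)}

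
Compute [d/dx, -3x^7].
- 21 x^{6}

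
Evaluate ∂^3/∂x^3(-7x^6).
- 840 x^{3}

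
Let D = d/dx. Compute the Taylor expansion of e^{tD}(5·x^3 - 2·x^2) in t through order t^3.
5 t^{3} + t^{2} \left(15 x - 2\right) + t x \left(15 x - 4\right) + 5 x^{3} - 2 x^{2}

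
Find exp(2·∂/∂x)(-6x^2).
- 6 x^{2} - 24 x - 24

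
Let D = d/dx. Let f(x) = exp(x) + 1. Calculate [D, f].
e^{x}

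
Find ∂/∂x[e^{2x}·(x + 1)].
\left(2 x + 3\right) e^{2 x}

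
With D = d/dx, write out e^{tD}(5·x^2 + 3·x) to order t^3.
5 t^{2} + t \left(10 x + 3\right) + 5 x^{2} + 3 x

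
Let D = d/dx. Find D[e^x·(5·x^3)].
5 x^{2} \left(x + 3\right) e^{x}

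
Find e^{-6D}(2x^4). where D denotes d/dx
2 x^{4} - 48 x^{3} + 432 x^{2} - 1728 x + 2592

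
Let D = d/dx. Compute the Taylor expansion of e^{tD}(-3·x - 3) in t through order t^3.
- 3 t - 3 x - 3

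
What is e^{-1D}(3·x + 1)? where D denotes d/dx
3 x - 2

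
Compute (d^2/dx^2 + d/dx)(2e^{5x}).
60 e^{5 x}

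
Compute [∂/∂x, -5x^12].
- 60 x^{11}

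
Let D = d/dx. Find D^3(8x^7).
1680 x^{4}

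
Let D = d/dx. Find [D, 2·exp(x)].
2 e^{x}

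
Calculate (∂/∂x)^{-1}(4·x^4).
\frac{4 x^{5}}{5}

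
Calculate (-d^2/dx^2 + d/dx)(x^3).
3 x \left(x - 2\right)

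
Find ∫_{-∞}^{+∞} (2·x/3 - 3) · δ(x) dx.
-3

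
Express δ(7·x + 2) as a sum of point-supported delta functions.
\frac{\delta(x + 2/7)}{7}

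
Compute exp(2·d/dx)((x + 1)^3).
x^{3} + 9 x^{2} + 27 x + 27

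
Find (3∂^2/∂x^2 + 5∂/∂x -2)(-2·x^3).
2 x \left(2 x^{2} - 15 x - 18\right)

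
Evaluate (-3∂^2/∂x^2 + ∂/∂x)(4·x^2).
8 x - 24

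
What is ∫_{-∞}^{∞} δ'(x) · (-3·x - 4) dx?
3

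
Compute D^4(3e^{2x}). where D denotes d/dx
48 e^{2 x}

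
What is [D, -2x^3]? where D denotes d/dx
- 6 x^{2}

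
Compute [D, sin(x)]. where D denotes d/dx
\cos{\left(x \right)}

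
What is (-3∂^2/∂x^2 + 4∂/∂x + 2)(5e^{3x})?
- 65 e^{3 x}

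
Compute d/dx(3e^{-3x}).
- 9 e^{- 3 x}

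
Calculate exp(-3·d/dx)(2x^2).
2 x^{2} - 12 x + 18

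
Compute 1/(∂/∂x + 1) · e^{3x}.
\frac{e^{3 x}}{4}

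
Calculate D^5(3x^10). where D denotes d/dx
90720 x^{5}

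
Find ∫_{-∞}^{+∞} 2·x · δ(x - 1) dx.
2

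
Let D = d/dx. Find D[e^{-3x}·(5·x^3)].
15 x^{2} \left(1 - x\right) e^{- 3 x}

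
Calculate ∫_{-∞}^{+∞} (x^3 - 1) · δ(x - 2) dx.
7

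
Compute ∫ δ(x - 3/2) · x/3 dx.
\frac{1}{2}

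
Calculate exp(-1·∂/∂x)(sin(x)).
\sin{\left(x - 1 \right)}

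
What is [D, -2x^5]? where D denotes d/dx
- 10 x^{4}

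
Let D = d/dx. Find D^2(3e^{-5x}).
75 e^{- 5 x}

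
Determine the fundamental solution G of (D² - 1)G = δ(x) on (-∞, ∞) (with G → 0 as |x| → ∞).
-\frac{e^{-|x|}}{2}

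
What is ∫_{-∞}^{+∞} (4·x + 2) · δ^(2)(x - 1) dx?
0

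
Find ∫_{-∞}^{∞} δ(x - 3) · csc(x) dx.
\csc{\left(3 \right)}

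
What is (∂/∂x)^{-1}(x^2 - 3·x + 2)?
\frac{x^{3}}{3} - \frac{3 x^{2}}{2} + 2 x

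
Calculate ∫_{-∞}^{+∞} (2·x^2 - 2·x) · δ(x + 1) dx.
4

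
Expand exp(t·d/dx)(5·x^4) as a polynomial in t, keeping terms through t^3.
5 x \left(4 t^{3} + 6 t^{2} x + 4 t x^{2} + x^{3}\right)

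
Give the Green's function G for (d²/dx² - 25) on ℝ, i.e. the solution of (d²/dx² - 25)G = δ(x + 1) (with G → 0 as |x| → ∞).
-\frac{e^{-5|x + 1|}}{10}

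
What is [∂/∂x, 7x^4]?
28 x^{3}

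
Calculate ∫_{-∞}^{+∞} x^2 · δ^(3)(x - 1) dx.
0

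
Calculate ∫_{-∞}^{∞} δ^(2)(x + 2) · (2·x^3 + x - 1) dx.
-24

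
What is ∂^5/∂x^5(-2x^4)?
0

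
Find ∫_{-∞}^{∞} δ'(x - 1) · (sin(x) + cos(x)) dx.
- \cos{\left(1 \right)} + \sin{\left(1 \right)}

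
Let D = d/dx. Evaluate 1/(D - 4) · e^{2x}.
- \frac{e^{2 x}}{2}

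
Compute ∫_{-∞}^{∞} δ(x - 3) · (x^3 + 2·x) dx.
33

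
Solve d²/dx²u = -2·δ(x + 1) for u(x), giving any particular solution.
-|x + 1|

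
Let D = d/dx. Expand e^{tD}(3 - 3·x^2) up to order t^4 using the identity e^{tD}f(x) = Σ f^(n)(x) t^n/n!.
- 3 t^{2} - 6 t x - 3 x^{2} + 3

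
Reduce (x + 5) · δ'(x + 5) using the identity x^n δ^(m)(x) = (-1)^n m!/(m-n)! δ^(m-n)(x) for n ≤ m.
-\delta(x + 5)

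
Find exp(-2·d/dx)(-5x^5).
- 5 x^{5} + 50 x^{4} - 200 x^{3} + 400 x^{2} - 400 x + 160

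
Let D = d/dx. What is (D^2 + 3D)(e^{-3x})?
0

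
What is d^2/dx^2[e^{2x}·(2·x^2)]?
\left(8 x^{2} + 16 x + 4\right) e^{2 x}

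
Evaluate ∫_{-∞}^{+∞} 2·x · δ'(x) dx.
-2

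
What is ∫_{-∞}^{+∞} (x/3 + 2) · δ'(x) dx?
- \frac{1}{3}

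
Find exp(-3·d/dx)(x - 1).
x - 4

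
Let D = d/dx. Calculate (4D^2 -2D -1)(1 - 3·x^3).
3 x^{3} + 18 x^{2} - 72 x - 1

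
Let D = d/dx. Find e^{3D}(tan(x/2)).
\tan{\left(\frac{x}{2} + \frac{3}{2} \right)}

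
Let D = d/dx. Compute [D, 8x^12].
96 x^{11}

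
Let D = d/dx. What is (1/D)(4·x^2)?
\frac{4 x^{3}}{3}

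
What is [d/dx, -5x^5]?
- 25 x^{4}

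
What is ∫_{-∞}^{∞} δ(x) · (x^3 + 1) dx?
1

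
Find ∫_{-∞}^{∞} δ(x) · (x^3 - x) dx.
0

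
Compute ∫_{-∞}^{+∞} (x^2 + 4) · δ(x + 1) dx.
5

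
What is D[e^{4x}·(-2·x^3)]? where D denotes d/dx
x^{2} \left(- 8 x - 6\right) e^{4 x}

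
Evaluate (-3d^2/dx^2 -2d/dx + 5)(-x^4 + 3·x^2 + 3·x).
- 5 x^{4} + 8 x^{3} + 51 x^{2} + 3 x - 24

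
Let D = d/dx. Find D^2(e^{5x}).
25 e^{5 x}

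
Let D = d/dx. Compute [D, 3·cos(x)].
- 3 \sin{\left(x \right)}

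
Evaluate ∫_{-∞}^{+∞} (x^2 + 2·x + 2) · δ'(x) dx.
-2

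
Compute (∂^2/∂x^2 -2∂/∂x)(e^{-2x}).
8 e^{- 2 x}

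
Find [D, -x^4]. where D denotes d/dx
- 4 x^{3}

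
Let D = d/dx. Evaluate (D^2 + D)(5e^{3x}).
60 e^{3 x}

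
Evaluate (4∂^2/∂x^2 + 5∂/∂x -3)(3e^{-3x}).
54 e^{- 3 x}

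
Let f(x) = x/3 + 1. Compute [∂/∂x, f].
\frac{1}{3}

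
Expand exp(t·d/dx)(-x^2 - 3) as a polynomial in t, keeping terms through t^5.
- t^{2} - 2 t x - x^{2} - 3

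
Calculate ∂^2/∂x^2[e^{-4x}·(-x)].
8 \left(1 - 2 x\right) e^{- 4 x}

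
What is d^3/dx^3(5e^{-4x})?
- 320 e^{- 4 x}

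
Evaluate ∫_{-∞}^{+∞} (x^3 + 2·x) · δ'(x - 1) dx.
-5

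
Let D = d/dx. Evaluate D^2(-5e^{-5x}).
- 125 e^{- 5 x}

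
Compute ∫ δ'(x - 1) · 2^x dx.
- \log{\left(4 \right)}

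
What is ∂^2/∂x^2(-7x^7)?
- 294 x^{5}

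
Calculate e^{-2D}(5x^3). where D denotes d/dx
5 x^{3} - 30 x^{2} + 60 x - 40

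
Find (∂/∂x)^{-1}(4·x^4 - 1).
\frac{4 x^{5}}{5} - x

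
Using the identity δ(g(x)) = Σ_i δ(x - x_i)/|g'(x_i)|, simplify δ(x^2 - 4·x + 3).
\frac{\delta(x - 1) + \delta(x - 3)}{2}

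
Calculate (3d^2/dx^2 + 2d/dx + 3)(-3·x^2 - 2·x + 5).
- 9 x^{2} - 18 x - 7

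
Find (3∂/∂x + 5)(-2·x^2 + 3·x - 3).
- 10 x^{2} + 3 x - 6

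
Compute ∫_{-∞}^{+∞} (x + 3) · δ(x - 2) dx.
5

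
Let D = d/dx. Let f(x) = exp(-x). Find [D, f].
- e^{- x}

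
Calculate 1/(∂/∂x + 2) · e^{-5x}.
- \frac{e^{- 5 x}}{3}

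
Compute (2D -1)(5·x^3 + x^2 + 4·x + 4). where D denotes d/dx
- 5 x^{3} + 29 x^{2} + 4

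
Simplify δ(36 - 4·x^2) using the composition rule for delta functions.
\frac{\delta(x - 3) + \delta(x + 3)}{24}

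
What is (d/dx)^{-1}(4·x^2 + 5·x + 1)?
\frac{4 x^{3}}{3} + \frac{5 x^{2}}{2} + x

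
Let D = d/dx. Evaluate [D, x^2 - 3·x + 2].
2 x - 3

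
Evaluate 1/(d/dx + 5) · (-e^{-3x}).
- \frac{e^{- 3 x}}{2}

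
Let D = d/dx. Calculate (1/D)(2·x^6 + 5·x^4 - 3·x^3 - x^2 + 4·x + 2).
\frac{2 x^{7}}{7} + x^{5} - \frac{3 x^{4}}{4} - \frac{x^{3}}{3} + 2 x^{2} + 2 x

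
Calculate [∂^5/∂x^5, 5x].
25\frac{d^{4}}{dx^{4}}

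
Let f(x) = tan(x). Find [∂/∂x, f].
\frac{1}{\cos^{2}{\left(x \right)}}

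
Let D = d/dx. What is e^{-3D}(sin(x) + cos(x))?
\sqrt{2} \cos{\left(- x + \frac{\pi}{4} + 3 \right)}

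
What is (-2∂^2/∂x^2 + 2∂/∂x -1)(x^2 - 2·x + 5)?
- x^{2} + 6 x - 13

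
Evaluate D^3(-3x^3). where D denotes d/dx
-18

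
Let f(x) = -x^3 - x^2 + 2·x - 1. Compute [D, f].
- 3 x^{2} - 2 x + 2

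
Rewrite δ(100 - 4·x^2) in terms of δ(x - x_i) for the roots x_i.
\frac{\delta(x - 5) + \delta(x + 5)}{40}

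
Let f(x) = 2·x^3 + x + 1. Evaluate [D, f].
6 x^{2} + 1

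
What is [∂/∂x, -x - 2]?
-1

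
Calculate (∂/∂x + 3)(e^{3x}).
6 e^{3 x}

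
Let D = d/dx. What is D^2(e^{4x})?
16 e^{4 x}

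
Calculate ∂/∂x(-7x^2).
- 14 x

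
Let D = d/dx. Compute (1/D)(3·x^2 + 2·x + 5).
x^{3} + x^{2} + 5 x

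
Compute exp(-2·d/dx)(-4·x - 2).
6 - 4 x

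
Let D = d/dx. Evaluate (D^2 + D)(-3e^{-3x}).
- 18 e^{- 3 x}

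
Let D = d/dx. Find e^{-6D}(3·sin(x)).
3 \sin{\left(x - 6 \right)}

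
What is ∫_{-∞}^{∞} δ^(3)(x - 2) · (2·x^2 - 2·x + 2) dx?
0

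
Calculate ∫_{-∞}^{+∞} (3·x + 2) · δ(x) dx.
2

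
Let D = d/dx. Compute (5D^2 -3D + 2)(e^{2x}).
16 e^{2 x}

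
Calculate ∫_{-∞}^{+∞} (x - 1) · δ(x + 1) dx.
-2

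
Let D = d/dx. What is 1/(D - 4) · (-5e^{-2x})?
\frac{5 e^{- 2 x}}{6}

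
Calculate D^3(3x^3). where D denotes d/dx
18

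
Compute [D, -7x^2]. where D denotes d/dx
- 14 x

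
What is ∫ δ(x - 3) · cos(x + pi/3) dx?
\cos{\left(\frac{\pi}{3} + 3 \right)}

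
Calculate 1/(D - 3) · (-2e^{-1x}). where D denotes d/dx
\frac{e^{- x}}{2}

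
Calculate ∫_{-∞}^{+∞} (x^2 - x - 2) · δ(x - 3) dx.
4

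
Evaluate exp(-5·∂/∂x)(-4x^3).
- 4 x^{3} + 60 x^{2} - 300 x + 500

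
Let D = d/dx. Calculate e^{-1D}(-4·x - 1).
3 - 4 x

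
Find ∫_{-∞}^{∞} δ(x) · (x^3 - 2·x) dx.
0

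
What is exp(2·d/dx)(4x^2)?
4 x^{2} + 16 x + 16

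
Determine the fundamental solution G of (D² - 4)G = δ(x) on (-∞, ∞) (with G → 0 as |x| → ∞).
-\frac{e^{-2|x|}}{4}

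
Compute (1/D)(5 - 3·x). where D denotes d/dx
- \frac{3 x^{2}}{2} + 5 x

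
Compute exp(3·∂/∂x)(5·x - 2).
5 x + 13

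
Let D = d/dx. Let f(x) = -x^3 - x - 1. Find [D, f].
- 3 x^{2} - 1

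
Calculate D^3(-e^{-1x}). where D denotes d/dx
e^{- x}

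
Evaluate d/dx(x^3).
3 x^{2}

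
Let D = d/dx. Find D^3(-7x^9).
- 3528 x^{6}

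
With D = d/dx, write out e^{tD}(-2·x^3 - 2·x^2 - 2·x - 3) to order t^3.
- 2 t^{3} - 2 t^{2} \left(3 x + 1\right) - 2 t \left(3 x^{2} + 2 x + 1\right) - 2 x^{3} - 2 x^{2} - 2 x - 3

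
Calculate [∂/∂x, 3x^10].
30 x^{9}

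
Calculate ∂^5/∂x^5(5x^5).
600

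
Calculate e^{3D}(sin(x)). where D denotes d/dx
\sin{\left(x + 3 \right)}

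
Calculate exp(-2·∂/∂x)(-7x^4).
- 7 x^{4} + 56 x^{3} - 168 x^{2} + 224 x - 112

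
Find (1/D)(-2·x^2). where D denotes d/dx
- \frac{2 x^{3}}{3}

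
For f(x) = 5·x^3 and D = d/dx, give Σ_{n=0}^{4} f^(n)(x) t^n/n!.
5 t^{3} + 15 t^{2} x + 15 t x^{2} + 5 x^{3}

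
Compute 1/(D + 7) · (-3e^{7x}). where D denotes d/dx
- \frac{3 e^{7 x}}{14}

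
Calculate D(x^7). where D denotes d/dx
7 x^{6}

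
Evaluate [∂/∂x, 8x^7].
56 x^{6}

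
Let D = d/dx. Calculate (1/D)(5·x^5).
\frac{5 x^{6}}{6}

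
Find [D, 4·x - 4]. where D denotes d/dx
4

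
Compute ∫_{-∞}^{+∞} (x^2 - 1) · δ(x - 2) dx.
3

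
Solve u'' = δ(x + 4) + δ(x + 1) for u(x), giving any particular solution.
\frac{|x + 4|}{2} + \frac{|x + 1|}{2}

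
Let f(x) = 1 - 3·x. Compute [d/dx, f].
-3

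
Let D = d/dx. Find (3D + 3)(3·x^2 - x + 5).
9 x^{2} + 15 x + 12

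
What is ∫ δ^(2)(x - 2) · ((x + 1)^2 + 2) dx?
2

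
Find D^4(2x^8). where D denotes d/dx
3360 x^{4}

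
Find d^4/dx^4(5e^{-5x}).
3125 e^{- 5 x}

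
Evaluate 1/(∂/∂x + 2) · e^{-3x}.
- e^{- 3 x}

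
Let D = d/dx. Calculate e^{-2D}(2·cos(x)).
2 \cos{\left(x - 2 \right)}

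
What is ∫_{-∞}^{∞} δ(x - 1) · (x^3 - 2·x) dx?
-1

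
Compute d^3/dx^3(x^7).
210 x^{4}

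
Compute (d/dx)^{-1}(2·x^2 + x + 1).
\frac{2 x^{3}}{3} + \frac{x^{2}}{2} + x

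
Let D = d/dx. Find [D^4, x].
4D^{3}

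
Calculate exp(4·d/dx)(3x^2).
3 x^{2} + 24 x + 48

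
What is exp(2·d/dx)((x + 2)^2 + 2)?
x^{2} + 8 x + 18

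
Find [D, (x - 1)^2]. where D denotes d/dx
2 x - 2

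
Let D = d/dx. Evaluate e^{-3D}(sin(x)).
\sin{\left(x - 3 \right)}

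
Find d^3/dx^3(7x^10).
5040 x^{7}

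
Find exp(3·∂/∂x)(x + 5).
x + 8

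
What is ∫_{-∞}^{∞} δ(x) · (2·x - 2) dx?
-2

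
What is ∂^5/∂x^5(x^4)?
0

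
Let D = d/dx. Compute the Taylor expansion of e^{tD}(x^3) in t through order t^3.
t^{3} + 3 t^{2} x + 3 t x^{2} + x^{3}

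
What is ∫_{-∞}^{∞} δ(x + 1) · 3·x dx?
-3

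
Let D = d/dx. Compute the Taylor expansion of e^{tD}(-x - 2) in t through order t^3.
- t - x - 2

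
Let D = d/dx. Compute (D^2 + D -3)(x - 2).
7 - 3 x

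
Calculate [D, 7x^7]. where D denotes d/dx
49 x^{6}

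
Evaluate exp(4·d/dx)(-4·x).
- 4 x - 16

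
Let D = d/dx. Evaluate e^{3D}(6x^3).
6 x^{3} + 54 x^{2} + 162 x + 162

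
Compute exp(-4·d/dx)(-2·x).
8 - 2 x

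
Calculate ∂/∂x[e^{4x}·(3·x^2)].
6 x \left(2 x + 1\right) e^{4 x}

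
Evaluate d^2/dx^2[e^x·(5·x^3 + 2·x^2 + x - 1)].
\left(5 x^{3} + 32 x^{2} + 39 x + 5\right) e^{x}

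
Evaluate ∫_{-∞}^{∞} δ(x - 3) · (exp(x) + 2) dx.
2 + e^{3}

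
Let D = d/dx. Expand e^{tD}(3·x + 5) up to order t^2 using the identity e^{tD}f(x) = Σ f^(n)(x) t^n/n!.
3 t + 3 x + 5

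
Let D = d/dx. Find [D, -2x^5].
- 10 x^{4}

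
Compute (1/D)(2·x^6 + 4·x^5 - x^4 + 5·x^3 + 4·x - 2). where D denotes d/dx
\frac{2 x^{7}}{7} + \frac{2 x^{6}}{3} - \frac{x^{5}}{5} + \frac{5 x^{4}}{4} + 2 x^{2} - 2 x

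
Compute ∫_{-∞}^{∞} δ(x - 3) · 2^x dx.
8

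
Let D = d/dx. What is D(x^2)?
2 x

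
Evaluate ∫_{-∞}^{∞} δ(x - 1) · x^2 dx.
1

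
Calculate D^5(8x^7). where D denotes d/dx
20160 x^{2}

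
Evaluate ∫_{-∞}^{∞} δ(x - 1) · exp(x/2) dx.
e^{\frac{1}{2}}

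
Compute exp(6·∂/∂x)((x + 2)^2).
x^{2} + 16 x + 64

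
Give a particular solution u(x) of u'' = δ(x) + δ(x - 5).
\frac{|x|}{2} + \frac{|x - 5|}{2}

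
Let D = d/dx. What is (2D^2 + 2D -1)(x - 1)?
3 - x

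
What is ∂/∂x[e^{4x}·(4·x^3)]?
x^{2} \left(16 x + 12\right) e^{4 x}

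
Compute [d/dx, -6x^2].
- 12 x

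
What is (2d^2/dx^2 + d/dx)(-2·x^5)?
10 x^{3} \left(- x - 8\right)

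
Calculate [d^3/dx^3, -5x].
-15\frac{d^{2}}{dx^{2}}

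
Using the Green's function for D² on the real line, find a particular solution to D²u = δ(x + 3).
\frac{|x + 3|}{2}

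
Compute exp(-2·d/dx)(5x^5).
5 x^{5} - 50 x^{4} + 200 x^{3} - 400 x^{2} + 400 x - 160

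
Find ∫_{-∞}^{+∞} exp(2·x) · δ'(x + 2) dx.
- \frac{2}{e^{4}}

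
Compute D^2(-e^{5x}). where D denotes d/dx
- 25 e^{5 x}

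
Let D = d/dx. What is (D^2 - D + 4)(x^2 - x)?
4 x^{2} - 6 x + 3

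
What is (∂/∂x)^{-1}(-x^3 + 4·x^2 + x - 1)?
- \frac{x^{4}}{4} + \frac{4 x^{3}}{3} + \frac{x^{2}}{2} - x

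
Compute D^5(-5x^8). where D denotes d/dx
- 33600 x^{3}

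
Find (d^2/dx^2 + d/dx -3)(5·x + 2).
- 15 x - 1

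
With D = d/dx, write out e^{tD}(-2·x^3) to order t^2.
2 x \left(- 3 t^{2} - 3 t x - x^{2}\right)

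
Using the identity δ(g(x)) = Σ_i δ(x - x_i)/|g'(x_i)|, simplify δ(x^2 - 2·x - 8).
\frac{\delta(x - 4) + \delta(x + 2)}{6}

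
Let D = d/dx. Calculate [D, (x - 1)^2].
2 x - 2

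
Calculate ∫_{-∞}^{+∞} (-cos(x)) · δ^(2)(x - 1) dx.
\cos{\left(1 \right)}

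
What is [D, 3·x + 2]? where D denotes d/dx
3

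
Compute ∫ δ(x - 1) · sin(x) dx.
\sin{\left(1 \right)}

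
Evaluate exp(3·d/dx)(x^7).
x^{7} + 21 x^{6} + 189 x^{5} + 945 x^{4} + 2835 x^{3} + 5103 x^{2} + 5103 x + 2187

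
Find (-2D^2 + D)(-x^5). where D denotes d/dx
5 x^{3} \left(8 - x\right)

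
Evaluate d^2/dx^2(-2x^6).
- 60 x^{4}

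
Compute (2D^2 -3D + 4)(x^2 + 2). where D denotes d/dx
4 x^{2} - 6 x + 12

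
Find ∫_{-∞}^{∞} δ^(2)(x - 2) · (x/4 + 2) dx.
0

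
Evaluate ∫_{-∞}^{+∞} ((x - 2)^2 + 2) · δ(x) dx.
6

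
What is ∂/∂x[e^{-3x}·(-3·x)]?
3 \left(3 x - 1\right) e^{- 3 x}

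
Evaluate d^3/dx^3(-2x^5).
- 120 x^{2}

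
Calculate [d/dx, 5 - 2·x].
-2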